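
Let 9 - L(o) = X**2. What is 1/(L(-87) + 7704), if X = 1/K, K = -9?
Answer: 81/624752 ≈ 0.00012965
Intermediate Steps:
X = -1/9 (X = 1/(-9) = -1/9 ≈ -0.11111)
L(o) = 728/81 (L(o) = 9 - (-1/9)**2 = 9 - 1*1/81 = 9 - 1/81 = 728/81)
1/(L(-87) + 7704) = 1/(728/81 + 7704) = 1/(624752/81) = 81/624752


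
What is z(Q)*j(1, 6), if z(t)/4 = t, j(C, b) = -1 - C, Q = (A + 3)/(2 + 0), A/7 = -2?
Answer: 44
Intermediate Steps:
A = -14 (A = 7*(-2) = -14)
Q = -11/2 (Q = (-14 + 3)/(2 + 0) = -11/2 ≈ -5.5000)
z(t) = 4*t
z(Q)*j(1, 6) = (4*(-11/2))*(-1 - 1*1) = -22*(-1 - 1) = -22*(-2) = 44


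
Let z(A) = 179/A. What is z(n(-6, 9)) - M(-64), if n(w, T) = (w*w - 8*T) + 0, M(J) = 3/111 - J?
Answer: -91907/1332 ≈ -68.999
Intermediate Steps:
M(J) = 1/37 - J (M(J) = 3*(1/111) - J = 1/37 - J)
n(w, T) = w**2 - 8*T (n(w, T) = (w**2 - 8*T) + 0 = w**2 - 8*T)
z(n(-6, 9)) - M(-64) = 179/((-6)**2 - 8*9) - (1/37 - 1*(-64)) = 179/(36 - 72) - (1/37 + 64) = 179/(-36) - 1*2369/37 = 179*(-1/36) - 2369/37 = -179/36 - 2369/37 = -91907/1332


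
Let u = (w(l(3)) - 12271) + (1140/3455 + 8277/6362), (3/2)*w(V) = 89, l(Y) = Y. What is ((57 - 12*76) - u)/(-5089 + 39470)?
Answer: 149755048111/453431274306 ≈ 0.33027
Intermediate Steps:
w(V) = 178/3 (w(V) = (⅔)*89 = 178/3)
u = -161031152341/13188426 (u = (178/3 - 12271) + (1140/3455 + 8277/6362) = -36635/3 + (1140*(1/3455) + 8277*(1/6362)) = -36635/3 + (228/691 + 8277/6362) = -36635/3 + 7169943/4396142 = -161031152341/13188426 ≈ -12210.)
((57 - 12*76) - u)/(-5089 + 39470) = ((57 - 12*76) - 1*(-161031152341/13188426))/(-5089 + 39470) = ((57 - 912) + 161031152341/13188426)/34381 = (-855 + 161031152341/13188426)*(1/34381) = (149755048111/13188426)*(1/34381) = 149755048111/453431274306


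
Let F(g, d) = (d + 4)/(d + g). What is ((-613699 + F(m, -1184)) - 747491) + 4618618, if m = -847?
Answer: 6615837448/2031 ≈ 3.2574e+6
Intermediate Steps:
F(g, d) = (4 + d)/(d + g)
((-613699 + F(m, -1184)) - 747491) + 4618618 = ((-613699 + (4 - 1184)/(-1184 - 847)) - 747491) + 4618618 = ((-613699 - 1180/(-2031)) - 747491) + 4618618 = ((-613699 - 1/2031*(-1180)) - 747491) + 4618618 = ((-613699 + 1180/2031) - 747491) + 4618618 = (-1246421489/2031 - 747491) + 4618618 = -2764575710/2031 + 4618618 = 6615837448/2031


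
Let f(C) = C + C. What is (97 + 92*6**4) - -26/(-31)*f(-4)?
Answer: 3699407/31 ≈ 1.1934e+5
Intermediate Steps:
f(C) = 2*C
(97 + 92*6**4) - -26/(-31)*f(-4) = (97 + 92*6**4) - -26/(-31)*2*(-4) = (97 + 92*1296) - (-1/31*(-26))*(-8) = (97 + 119232) - 26*(-8)/31 = 119329 - 1*(-208/31) = 119329 + 208/31 = 3699407/31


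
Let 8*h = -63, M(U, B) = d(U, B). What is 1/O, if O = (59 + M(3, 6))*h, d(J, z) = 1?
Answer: -2/945 ≈ -0.0021164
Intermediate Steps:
M(U, B) = 1
h = -63/8 (h = (⅛)*(-63) = -63/8 ≈ -7.8750)
O = -945/2 (O = (59 + 1)*(-63/8) = 60*(-63/8) = -945/2 ≈ -472.50)
1/O = 1/(-945/2) = -2/945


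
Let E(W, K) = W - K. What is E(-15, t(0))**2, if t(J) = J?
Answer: 225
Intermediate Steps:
E(-15, t(0))**2 = (-15 - 1*0)**2 = (-15 + 0)**2 = (-15)**2 = 225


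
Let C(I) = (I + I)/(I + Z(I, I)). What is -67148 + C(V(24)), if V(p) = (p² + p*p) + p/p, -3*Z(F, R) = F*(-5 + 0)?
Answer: -268589/4 ≈ -67147.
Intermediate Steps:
Z(F, R) = 5*F/3 (Z(F, R) = -F*(-5 + 0)/3 = -F*(-5)/3 = -(-5)*F/3 = 5*F/3)
V(p) = 1 + 2*p² (V(p) = (p² + p²) + 1 = 2*p² + 1 = 1 + 2*p²)
C(I) = ¾ (C(I) = (I + I)/(I + 5*I/3) = (2*I)/((8*I/3)) = (2*I)*(3/(8*I)) = ¾)
-67148 + C(V(24)) = -67148 + ¾ = -268589/4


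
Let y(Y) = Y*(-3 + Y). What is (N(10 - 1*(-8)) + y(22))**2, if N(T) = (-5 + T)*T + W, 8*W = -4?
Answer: 1697809/4 ≈ 4.2445e+5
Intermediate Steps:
W = -1/2 (W = (1/8)*(-4) = -1/2 ≈ -0.50000)
N(T) = -1/2 + T*(-5 + T) (N(T) = (-5 + T)*T - 1/2 = T*(-5 + T) - 1/2 = -1/2 + T*(-5 + T))
(N(10 - 1*(-8)) + y(22))**2 = ((-1/2 + (10 - 1*(-8))**2 - 5*(10 - 1*(-8))) + 22*(-3 + 22))**2 = ((-1/2 + (10 + 8)**2 - 5*(10 + 8)) + 22*19)**2 = ((-1/2 + 18**2 - 5*18) + 418)**2 = ((-1/2 + 324 - 90) + 418)**2 = (467/2 + 418)**2 = (1303/2)**2 = 1697809/4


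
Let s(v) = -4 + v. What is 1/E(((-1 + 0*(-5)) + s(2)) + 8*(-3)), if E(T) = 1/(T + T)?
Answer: -54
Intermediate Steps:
E(T) = 1/(2*T)
1/E(((-1 + 0*(-5)) + s(2)) + 8*(-3)) = 1/(1/(2*(((-1 + 0*(-5)) + (-4 + 2)) + 8*(-3)))) = 1/(1/(2*(((-1 + 0) - 2) - 24))) = 1/(1/(2*((-1 - 2) - 24))) = 1/(1/(2*(-3 - 24))) = 1/((½)/(-27)) = 1/((½)*(-1/27)) = 1/(-1/54) = -54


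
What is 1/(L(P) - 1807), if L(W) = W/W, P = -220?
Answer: -1/1806 ≈ -0.00055371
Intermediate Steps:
L(W) = 1
1/(L(P) - 1807) = 1/(1 - 1807) = 1/(-1806) = -1/1806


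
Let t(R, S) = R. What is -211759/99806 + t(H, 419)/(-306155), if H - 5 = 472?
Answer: -64878684107/30556105930 ≈ -2.1233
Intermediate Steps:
H = 477 (H = 5 + 472 = 477)
-211759/99806 + t(H, 419)/(-306155) = -211759/99806 + 477/(-306155) = -211759*1/99806 + 477*(-1/306155) = -211759/99806 - 477/306155 = -64878684107/30556105930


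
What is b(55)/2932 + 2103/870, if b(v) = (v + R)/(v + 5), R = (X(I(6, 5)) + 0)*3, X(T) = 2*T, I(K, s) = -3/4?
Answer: 24666913/10203360 ≈ 2.4175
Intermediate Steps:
I(K, s) = -¾ (I(K, s) = -3*¼ = -¾)
R = -9/2 (R = (2*(-¾) + 0)*3 = (-3/2 + 0)*3 = -3/2*3 = -9/2 ≈ -4.5000)
b(v) = (-9/2 + v)/(5 + v) (b(v) = (v - 9/2)/(v + 5) = (-9/2 + v)/(5 + v))
b(55)/2932 + 2103/870 = ((-9/2 + 55)/(5 + 55))/2932 + 2103/870 = ((101/2)/60)*(1/2932) + 2103*(1/870) = ((1/60)*(101/2))*(1/2932) + 701/290 = (101/120)*(1/2932) + 701/290 = 101/351840 + 701/290 = 24666913/10203360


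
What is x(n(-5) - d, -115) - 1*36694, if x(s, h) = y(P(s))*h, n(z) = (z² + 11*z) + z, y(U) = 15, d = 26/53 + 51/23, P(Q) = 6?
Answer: -38419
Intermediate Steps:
d = 3301/1219 (d = 26*(1/53) + 51*(1/23) = 26/53 + 51/23 = 3301/1219 ≈ 2.7080)
n(z) = z² + 12*z
x(s, h) = 15*h
x(n(-5) - d, -115) - 1*36694 = 15*(-115) - 1*36694 = -1725 - 36694 = -38419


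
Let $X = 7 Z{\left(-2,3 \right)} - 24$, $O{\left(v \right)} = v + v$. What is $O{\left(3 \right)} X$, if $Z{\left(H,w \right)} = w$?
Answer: $-18$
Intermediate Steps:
$O{\left(v \right)} = 2 v$
$X = -3$ ($X = 7 \cdot 3 - 24 = 21 - 24 = -3$)
$O{\left(3 \right)} X = 2 \cdot 3 \left(-3\right) = 6 \left(-3\right) = -18$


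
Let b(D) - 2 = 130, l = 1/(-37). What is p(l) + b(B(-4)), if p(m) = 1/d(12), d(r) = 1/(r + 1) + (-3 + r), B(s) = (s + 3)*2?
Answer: 15589/118 ≈ 132.11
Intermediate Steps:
B(s) = 6 + 2*s (B(s) = (3 + s)*2 = 6 + 2*s)
l = -1/37 ≈ -0.027027
b(D) = 132 (b(D) = 2 + 130 = 132)
d(r) = -3 + r + 1/(1 + r) (d(r) = 1/(1 + r) + (-3 + r) = -3 + r + 1/(1 + r))
p(m) = 13/118 (p(m) = 1/((-2 + 12**2 - 2*12)/(1 + 12)) = 1/((-2 + 144 - 24)/13) = 1/((1/13)*118) = 1/(118/13) = 13/118)
p(l) + b(B(-4)) = 13/118 + 132 = 15589/118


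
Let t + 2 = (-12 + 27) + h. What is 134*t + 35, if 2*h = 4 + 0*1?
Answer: 2045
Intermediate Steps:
h = 2 (h = (4 + 0*1)/2 = (4 + 0)/2 = (½)*4 = 2)
t = 15 (t = -2 + ((-12 + 27) + 2) = -2 + (15 + 2) = -2 + 17 = 15)
134*t + 35 = 134*15 + 35 = 2010 + 35 = 2045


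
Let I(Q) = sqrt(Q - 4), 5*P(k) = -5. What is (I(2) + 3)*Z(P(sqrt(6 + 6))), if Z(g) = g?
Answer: -3 - I*sqrt(2) ≈ -3.0 - 1.4142*I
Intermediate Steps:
P(k) = -1 (P(k) = (1/5)*(-5) = -1)
I(Q) = sqrt(-4 + Q)
(I(2) + 3)*Z(P(sqrt(6 + 6))) = (sqrt(-4 + 2) + 3)*(-1) = (sqrt(-2) + 3)*(-1) = (I*sqrt(2) + 3)*(-1) = (3 + I*sqrt(2))*(-1) = -3 - I*sqrt(2)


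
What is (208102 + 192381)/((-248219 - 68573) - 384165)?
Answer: -400483/700957 ≈ -0.57134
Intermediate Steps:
(208102 + 192381)/((-248219 - 68573) - 384165) = 400483/(-316792 - 384165) = 400483/(-700957) = 400483*(-1/700957) = -400483/700957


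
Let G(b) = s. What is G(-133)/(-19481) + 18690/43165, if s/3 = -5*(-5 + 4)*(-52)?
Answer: 893862/1889657 ≈ 0.47303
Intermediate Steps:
s = -780 (s = 3*(-5*(-5 + 4)*(-52)) = 3*(-5*(-1)*(-52)) = 3*(5*(-52)) = 3*(-260) = -780)
G(b) = -780
G(-133)/(-19481) + 18690/43165 = -780/(-19481) + 18690/43165 = -780*(-1/19481) + 18690*(1/43165) = 780/19481 + 42/97 = 893862/1889657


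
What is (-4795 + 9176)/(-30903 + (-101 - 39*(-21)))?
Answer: -4381/30185 ≈ -0.14514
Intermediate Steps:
(-4795 + 9176)/(-30903 + (-101 - 39*(-21))) = 4381/(-30903 + (-101 + 819)) = 4381/(-30903 + 718) = 4381/(-30185) = 4381*(-1/30185) = -4381/30185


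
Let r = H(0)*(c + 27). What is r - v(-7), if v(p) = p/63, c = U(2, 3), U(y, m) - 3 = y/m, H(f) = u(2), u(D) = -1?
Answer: -275/9 ≈ -30.556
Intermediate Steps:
H(f) = -1
U(y, m) = 3 + y/m
c = 11/3 (c = 3 + 2/3 = 3 + 2*(⅓) = 3 + ⅔ = 11/3 ≈ 3.6667)
r = -92/3 (r = -(11/3 + 27) = -1*92/3 = -92/3 ≈ -30.667)
v(p) = p/63 (v(p) = p*(1/63) = p/63)
r - v(-7) = -92/3 - (-7)/63 = -92/3 - 1*(-⅑) = -92/3 + ⅑ = -275/9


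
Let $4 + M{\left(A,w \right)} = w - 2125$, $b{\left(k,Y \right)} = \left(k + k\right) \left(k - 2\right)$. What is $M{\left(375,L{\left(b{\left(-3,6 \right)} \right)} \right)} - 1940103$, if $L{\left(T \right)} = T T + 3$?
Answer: $-1941329$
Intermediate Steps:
$b{\left(k,Y \right)} = 2 k \left(-2 + k\right)$
$L{\left(T \right)} = 3 + T^{2}$ ($L{\left(T \right)} = T^{2} + 3 = 3 + T^{2}$)
$M{\left(A,w \right)} = -2129 + w$ ($M{\left(A,w \right)} = -4 + \left(w - 2125\right) = -4 + \left(-2125 + w\right) = -2129 + w$)
$M{\left(375,L{\left(b{\left(-3,6 \right)} \right)} \right)} - 1940103 = \left(-2129 + \left(3 + \left(2 \left(-3\right) \left(-2 - 3\right)\right)^{2}\right)\right) - 1940103 = \left(-2129 + \left(3 + \left(2 \left(-3\right) \left(-5\right)\right)^{2}\right)\right) - 1940103 = \left(-2129 + \left(3 + 30^{2}\right)\right) - 1940103 = \left(-2129 + \left(3 + 900\right)\right) - 1940103 = \left(-2129 + 903\right) - 1940103 = -1226 - 1940103 = -1941329$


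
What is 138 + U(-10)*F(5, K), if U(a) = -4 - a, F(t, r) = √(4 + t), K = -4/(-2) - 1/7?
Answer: 156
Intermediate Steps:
K = 13/7 (K = -4*(-½) - 1*⅐ = 2 - ⅐ = 13/7 ≈ 1.8571)
138 + U(-10)*F(5, K) = 138 + (-4 - 1*(-10))*√(4 + 5) = 138 + (-4 + 10)*√9 = 138 + 6*3 = 138 + 18 = 156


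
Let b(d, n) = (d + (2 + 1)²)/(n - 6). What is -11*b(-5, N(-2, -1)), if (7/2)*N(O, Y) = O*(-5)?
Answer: 14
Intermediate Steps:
N(O, Y) = -10*O/7 (N(O, Y) = 2*(O*(-5))/7 = 2*(-5*O)/7 = -10*O/7)
b(d, n) = (9 + d)/(-6 + n) (b(d, n) = (d + 3²)/(-6 + n) = (d + 9)/(-6 + n) = (9 + d)/(-6 + n))
-11*b(-5, N(-2, -1)) = -11*(9 - 5)/(-6 - 10/7*(-2)) = -11*4/(-6 + 20/7) = -11*4/(-22/7) = -(-7)*4/2 = -11*(-14/11) = 14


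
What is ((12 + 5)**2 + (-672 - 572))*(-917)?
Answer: 875735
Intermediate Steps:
((12 + 5)**2 + (-672 - 572))*(-917) = (17**2 - 1244)*(-917) = (289 - 1244)*(-917) = -955*(-917) = 875735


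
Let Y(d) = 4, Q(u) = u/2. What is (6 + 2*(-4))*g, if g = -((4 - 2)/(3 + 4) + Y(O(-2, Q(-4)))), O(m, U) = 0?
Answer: 60/7 ≈ 8.5714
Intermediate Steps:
Q(u) = u/2 (Q(u) = u*(1/2) = u/2)
g = -30/7 (g = -((4 - 2)/(3 + 4) + 4) = -(2/7 + 4) = -1*30/7 = -30/7 ≈ -4.2857)
(6 + 2*(-4))*g = (6 + 2*(-4))*(-30/7) = (6 - 8)*(-30/7) = -2*(-30/7) = 60/7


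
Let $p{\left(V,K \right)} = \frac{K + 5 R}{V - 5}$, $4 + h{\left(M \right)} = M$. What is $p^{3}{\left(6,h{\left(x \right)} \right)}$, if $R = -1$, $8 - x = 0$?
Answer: $-1$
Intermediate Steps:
$x = 8$ ($x = 8 - 0 = 8 + 0 = 8$)
$h{\left(M \right)} = -4 + M$
$p{\left(V,K \right)} = \frac{-5 + K}{-5 + V}$ ($p{\left(V,K \right)} = \frac{K + 5 \left(-1\right)}{V - 5} = \frac{K - 5}{-5 + V} = \frac{-5 + K}{-5 + V}$)
$p^{3}{\left(6,h{\left(x \right)} \right)} = \left(\frac{-5 + \left(-4 + 8\right)}{-5 + 6}\right)^{3} = \left(\frac{-5 + 4}{1}\right)^{3} = \left(1 \left(-1\right)\right)^{3} = \left(-1\right)^{3} = -1$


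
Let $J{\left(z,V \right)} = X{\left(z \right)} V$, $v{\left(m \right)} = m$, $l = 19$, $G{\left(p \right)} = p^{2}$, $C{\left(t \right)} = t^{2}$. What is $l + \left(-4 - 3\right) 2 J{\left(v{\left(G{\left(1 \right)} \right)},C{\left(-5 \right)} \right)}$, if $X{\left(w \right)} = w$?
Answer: $-331$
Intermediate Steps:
$J{\left(z,V \right)} = V z$ ($J{\left(z,V \right)} = z V = V z$)
$l + \left(-4 - 3\right) 2 J{\left(v{\left(G{\left(1 \right)} \right)},C{\left(-5 \right)} \right)} = 19 + \left(-4 - 3\right) 2 \left(-5\right)^{2} \cdot 1^{2} = 19 + \left(-7\right) 2 \cdot 25 \cdot 1 = 19 - 350 = -331$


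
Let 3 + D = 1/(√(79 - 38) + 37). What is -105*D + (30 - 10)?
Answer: 440995/1328 + 105*√41/1328 ≈ 332.58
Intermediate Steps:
D = -3 + 1/(37 + √41) (D = -3 + 1/(√(79 - 38) + 37) = -3 + 1/(√41 + 37) = -3 + 1/(37 + √41) ≈ -2.9770)
-105*D + (30 - 10) = -105*(-3947/1328 - √41/1328) + (30 - 10) = (414435/1328 + 105*√41/1328) + 20 = 440995/1328 + 105*√41/1328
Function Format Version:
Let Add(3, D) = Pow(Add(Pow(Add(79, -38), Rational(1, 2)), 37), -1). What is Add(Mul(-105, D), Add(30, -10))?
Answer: Add(Rational(440995, 1328), Mul(Rational(105, 1328), Pow(41, Rational(1, 2)))) ≈ 332.58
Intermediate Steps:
D = Add(-3, Pow(Add(37, Pow(41, Rational(1, 2))), -1)) (D = Add(-3, Pow(Add(Pow(Add(79, -38), Rational(1, 2)), 37), -1)) = Add(-3, Pow(Add(Pow(41, Rational(1, 2)), 37), -1)) = Add(-3, Pow(Add(37, Pow(41, Rational(1, 2))), -1)) ≈ -2.9770)
Add(Mul(-105, D), Add(30, -10)) = Add(Mul(-105, Add(Rational(-3947, 1328), Mul(Rational(-1, 1328), Pow(41, Rational(1, 2))))), Add(30, -10)) = Add(Add(Rational(414435, 1328), Mul(Rational(105, 1328), Pow(41, Rational(1, 2)))), 20) = Add(Rational(440995, 1328), Mul(Rational(105, 1328), Pow(41, Rational(1, 2))))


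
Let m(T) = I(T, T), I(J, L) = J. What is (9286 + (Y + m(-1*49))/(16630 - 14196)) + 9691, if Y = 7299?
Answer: 23098634/1217 ≈ 18980.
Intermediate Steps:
m(T) = T
(9286 + (Y + m(-1*49))/(16630 - 14196)) + 9691 = (9286 + (7299 - 1*49)/(16630 - 14196)) + 9691 = (9286 + (7299 - 49)/2434) + 9691 = (9286 + 7250*(1/2434)) + 9691 = (9286 + 3625/1217) + 9691 = 11304687/1217 + 9691 = 23098634/1217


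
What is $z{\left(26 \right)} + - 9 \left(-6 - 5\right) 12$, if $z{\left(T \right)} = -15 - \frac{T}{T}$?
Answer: $1172$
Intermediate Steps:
$z{\left(T \right)} = -16$ ($z{\left(T \right)} = -15 - 1 = -16$)
$z{\left(26 \right)} + - 9 \left(-6 - 5\right) 12 = -16 + - 9 \left(-6 - 5\right) 12 = -16 + \left(-9\right) \left(-11\right) 12 = -16 + 99 \cdot 12 = -16 + 1188 = 1172$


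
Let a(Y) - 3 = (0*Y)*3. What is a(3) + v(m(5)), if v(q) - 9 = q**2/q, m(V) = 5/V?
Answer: 13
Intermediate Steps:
v(q) = 9 + q (v(q) = 9 + q**2/q = 9 + q)
a(Y) = 3 (a(Y) = 3 + (0*Y)*3 = 3 + 0*3 = 3 + 0 = 3)
a(3) + v(m(5)) = 3 + (9 + 5/5) = 3 + (9 + 5*(1/5)) = 3 + (9 + 1) = 3 + 10 = 13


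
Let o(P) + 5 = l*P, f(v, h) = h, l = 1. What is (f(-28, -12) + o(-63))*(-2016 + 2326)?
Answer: -24800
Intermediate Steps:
o(P) = -5 + P (o(P) = -5 + 1*P = -5 + P)
(f(-28, -12) + o(-63))*(-2016 + 2326) = (-12 + (-5 - 63))*(-2016 + 2326) = (-12 - 68)*310 = -80*310 = -24800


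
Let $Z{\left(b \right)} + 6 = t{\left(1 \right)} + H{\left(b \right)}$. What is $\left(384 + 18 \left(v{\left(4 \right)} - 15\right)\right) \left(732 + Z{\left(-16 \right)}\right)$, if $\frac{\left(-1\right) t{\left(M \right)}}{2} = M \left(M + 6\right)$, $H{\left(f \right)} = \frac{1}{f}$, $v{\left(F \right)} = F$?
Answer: $\frac{1059363}{8} \approx 1.3242 \cdot 10^{5}$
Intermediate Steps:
$t{\left(M \right)} = - 2 M \left(6 + M\right)$ ($t{\left(M \right)} = - 2 M \left(M + 6\right) = - 2 M \left(6 + M\right)$)
$Z{\left(b \right)} = -20 + \frac{1}{b}$ ($Z{\left(b \right)} = -6 - \left(- \frac{1}{b} + 2 \left(6 + 1\right)\right) = -6 + \left(\left(-2\right) 1 \cdot 7 + \frac{1}{b}\right) = -6 - \left(14 - \frac{1}{b}\right) = -20 + \frac{1}{b}$)
$\left(384 + 18 \left(v{\left(4 \right)} - 15\right)\right) \left(732 + Z{\left(-16 \right)}\right) = \left(384 + 18 \left(4 - 15\right)\right) \left(732 - \left(20 - \frac{1}{-16}\right)\right) = \left(384 + 18 \left(-11\right)\right) \left(732 - \frac{321}{16}\right) = \left(384 - 198\right) \left(732 - \frac{321}{16}\right) = 186 \cdot \frac{11391}{16} = \frac{1059363}{8}$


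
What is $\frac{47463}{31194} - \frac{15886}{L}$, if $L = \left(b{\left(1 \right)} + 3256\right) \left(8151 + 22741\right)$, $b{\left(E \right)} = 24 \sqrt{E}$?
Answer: $\frac{400727416583}{263396313120} \approx 1.5214$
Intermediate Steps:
$L = 101325760$ ($L = \left(24 \sqrt{1} + 3256\right) \left(8151 + 22741\right) = \left(24 \cdot 1 + 3256\right) 30892 = \left(24 + 3256\right) 30892 = 3280 \cdot 30892 = 101325760$)
$\frac{47463}{31194} - \frac{15886}{L} = \frac{47463}{31194} - \frac{15886}{101325760} = 47463 \cdot \frac{1}{31194} - \frac{7943}{50662880} = \frac{15821}{10398} - \frac{7943}{50662880} = \frac{400727416583}{263396313120}$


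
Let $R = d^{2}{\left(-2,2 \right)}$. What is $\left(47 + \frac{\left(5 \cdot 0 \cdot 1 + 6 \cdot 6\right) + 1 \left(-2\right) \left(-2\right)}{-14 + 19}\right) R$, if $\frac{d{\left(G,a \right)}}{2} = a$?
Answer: $880$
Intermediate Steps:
$d{\left(G,a \right)} = 2 a$
$R = 16$ ($R = \left(2 \cdot 2\right)^{2} = 4^{2} = 16$)
$\left(47 + \frac{\left(5 \cdot 0 \cdot 1 + 6 \cdot 6\right) + 1 \left(-2\right) \left(-2\right)}{-14 + 19}\right) R = \left(47 + \frac{\left(5 \cdot 0 \cdot 1 + 6 \cdot 6\right) + 1 \left(-2\right) \left(-2\right)}{-14 + 19}\right) 16 = \left(47 + \frac{\left(0 \cdot 1 + 36\right) - -4}{5}\right) 16 = \left(47 + \left(\left(0 + 36\right) + 4\right) \frac{1}{5}\right) 16 = \left(47 + \left(36 + 4\right) \frac{1}{5}\right) 16 = \left(47 + 40 \cdot \frac{1}{5}\right) 16 = \left(47 + 8\right) 16 = 55 \cdot 16 = 880$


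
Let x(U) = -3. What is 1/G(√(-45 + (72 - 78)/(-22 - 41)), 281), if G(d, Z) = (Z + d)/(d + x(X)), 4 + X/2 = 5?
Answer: -4190/414781 + 71*I*√19803/414781 ≈ -0.010102 + 0.024088*I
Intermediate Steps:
X = 2 (X = -8 + 2*5 = -8 + 10 = 2)
G(d, Z) = (Z + d)/(-3 + d) (G(d, Z) = (Z + d)/(d - 3) = (Z + d)/(-3 + d))
1/G(√(-45 + (72 - 78)/(-22 - 41)), 281) = 1/((281 + √(-45 + (72 - 78)/(-22 - 41)))/(-3 + √(-45 + (72 - 78)/(-22 - 41)))) = 1/((281 + √(-45 - 6/(-63)))/(-3 + √(-45 - 6/(-63)))) = 1/((281 + √(-45 - 6*(-1/63)))/(-3 + √(-45 - 6*(-1/63)))) = 1/((281 + √(-45 + 2/21))/(-3 + √(-45 + 2/21))) = 1/((281 + √(-943/21))/(-3 + √(-943/21))) = 1/((281 + I*√19803/21)/(-3 + I*√19803/21)) = (-3 + I*√19803/21)/(281 + I*√19803/21)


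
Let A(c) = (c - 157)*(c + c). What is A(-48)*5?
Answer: 98400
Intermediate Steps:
A(c) = 2*c*(-157 + c) (A(c) = (-157 + c)*(2*c) = 2*c*(-157 + c))
A(-48)*5 = (2*(-48)*(-157 - 48))*5 = (2*(-48)*(-205))*5 = 19680*5 = 98400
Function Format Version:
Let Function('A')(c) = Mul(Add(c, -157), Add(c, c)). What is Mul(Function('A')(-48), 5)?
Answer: 98400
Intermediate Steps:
Function('A')(c) = Mul(2, c, Add(-157, c)) (Function('A')(c) = Mul(Add(-157, c), Mul(2, c)) = Mul(2, c, Add(-157, c)))
Mul(Function('A')(-48), 5) = Mul(Mul(2, -48, Add(-157, -48)), 5) = Mul(Mul(2, -48, -205), 5) = Mul(19680, 5) = 98400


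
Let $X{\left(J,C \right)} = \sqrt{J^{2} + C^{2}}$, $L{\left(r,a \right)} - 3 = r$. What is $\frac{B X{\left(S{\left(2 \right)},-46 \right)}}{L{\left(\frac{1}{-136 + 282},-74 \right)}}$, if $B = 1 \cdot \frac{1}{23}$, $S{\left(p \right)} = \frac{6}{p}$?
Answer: $\frac{730 \sqrt{85}}{10097} \approx 0.66656$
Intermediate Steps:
$L{\left(r,a \right)} = 3 + r$
$B = \frac{1}{23}$ ($B = 1 \cdot \frac{1}{23} = \frac{1}{23} \approx 0.043478$)
$X{\left(J,C \right)} = \sqrt{C^{2} + J^{2}}$
$\frac{B X{\left(S{\left(2 \right)},-46 \right)}}{L{\left(\frac{1}{-136 + 282},-74 \right)}} = \frac{\frac{1}{23} \sqrt{\left(-46\right)^{2} + \left(\frac{6}{2}\right)^{2}}}{3 + \frac{1}{-136 + 282}} = \frac{\frac{1}{23} \sqrt{2116 + \left(6 \cdot \frac{1}{2}\right)^{2}}}{3 + \frac{1}{146}} = \frac{\frac{1}{23} \sqrt{2116 + 3^{2}}}{3 + \frac{1}{146}} = \frac{\frac{1}{23} \sqrt{2116 + 9}}{\frac{439}{146}} = \frac{\sqrt{2125}}{23} \cdot \frac{146}{439} = \frac{5 \sqrt{85}}{23} \cdot \frac{146}{439} = \frac{730 \sqrt{85}}{10097}$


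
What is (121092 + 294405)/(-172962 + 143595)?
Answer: -138499/9789 ≈ -14.148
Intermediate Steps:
(121092 + 294405)/(-172962 + 143595) = 415497/(-29367) = 415497*(-1/29367) = -138499/9789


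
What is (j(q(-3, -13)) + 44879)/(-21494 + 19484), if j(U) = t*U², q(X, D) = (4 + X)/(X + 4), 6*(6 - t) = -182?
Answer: -67373/3015 ≈ -22.346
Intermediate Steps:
t = 109/3 (t = 6 - ⅙*(-182) = 6 + 91/3 = 109/3 ≈ 36.333)
q(X, D) = 1 (q(X, D) = (4 + X)/(4 + X) = 1)
j(U) = 109*U²/3
(j(q(-3, -13)) + 44879)/(-21494 + 19484) = ((109/3)*1² + 44879)/(-21494 + 19484) = ((109/3)*1 + 44879)/(-2010) = (109/3 + 44879)*(-1/2010) = (134746/3)*(-1/2010) = -67373/3015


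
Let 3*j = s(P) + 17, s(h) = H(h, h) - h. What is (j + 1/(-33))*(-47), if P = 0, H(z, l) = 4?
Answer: -10810/33 ≈ -327.58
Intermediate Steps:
s(h) = 4 - h
j = 7 (j = ((4 - 1*0) + 17)/3 = ((4 + 0) + 17)/3 = (4 + 17)/3 = (⅓)*21 = 7)
(j + 1/(-33))*(-47) = (7 + 1/(-33))*(-47) = (7 - 1/33)*(-47) = (230/33)*(-47) = -10810/33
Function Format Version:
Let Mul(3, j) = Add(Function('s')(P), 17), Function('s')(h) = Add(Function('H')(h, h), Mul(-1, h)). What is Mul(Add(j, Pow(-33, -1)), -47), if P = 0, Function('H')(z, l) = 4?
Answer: Rational(-10810, 33) ≈ -327.58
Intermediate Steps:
Function('s')(h) = Add(4, Mul(-1, h))
j = 7 (j = Mul(Rational(1, 3), Add(Add(4, Mul(-1, 0)), 17)) = Mul(Rational(1, 3), Add(Add(4, 0), 17)) = Mul(Rational(1, 3), Add(4, 17)) = Mul(Rational(1, 3), 21) = 7)
Mul(Add(j, Pow(-33, -1)), -47) = Mul(Add(7, Pow(-33, -1)), -47) = Mul(Add(7, Rational(-1, 33)), -47) = Mul(Rational(230, 33), -47) = Rational(-10810, 33)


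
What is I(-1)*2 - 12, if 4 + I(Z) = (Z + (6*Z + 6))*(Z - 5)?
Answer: -8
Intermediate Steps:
I(Z) = -4 + (-5 + Z)*(6 + 7*Z) (I(Z) = -4 + (Z + (6*Z + 6))*(Z - 5) = -4 + (Z + (6 + 6*Z))*(-5 + Z) = -4 + (6 + 7*Z)*(-5 + Z) = -4 + (-5 + Z)*(6 + 7*Z))
I(-1)*2 - 12 = (-34 - 29*(-1) + 7*(-1)**2)*2 - 12 = (-34 + 29 + 7*1)*2 - 12 = (-34 + 29 + 7)*2 - 12 = 2*2 - 12 = 4 - 12 = -8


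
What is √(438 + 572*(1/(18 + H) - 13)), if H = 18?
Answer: I*√62839/3 ≈ 83.559*I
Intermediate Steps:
√(438 + 572*(1/(18 + H) - 13)) = √(438 + 572*(1/(18 + 18) - 13)) = √(438 + 572*(1/36 - 13)) = √(438 + 572*(-467/36)) = √(438 - 66781/9) = √(-62839/9) = I*√62839/3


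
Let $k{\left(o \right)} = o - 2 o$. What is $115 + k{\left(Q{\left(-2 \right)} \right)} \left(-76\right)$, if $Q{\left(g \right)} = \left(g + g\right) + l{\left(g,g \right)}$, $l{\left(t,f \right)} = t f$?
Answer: $115$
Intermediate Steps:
$l{\left(t,f \right)} = f t$
$Q{\left(g \right)} = g^{2} + 2 g$ ($Q{\left(g \right)} = \left(g + g\right) + g g = 2 g + g^{2} = g^{2} + 2 g$)
$k{\left(o \right)} = - o$
$115 + k{\left(Q{\left(-2 \right)} \right)} \left(-76\right) = 115 + - \left(-2\right) \left(2 - 2\right) \left(-76\right) = 115 + - \left(-2\right) 0 \left(-76\right) = 115 + \left(-1\right) 0 \left(-76\right) = 115 + 0 \left(-76\right) = 115 + 0 = 115$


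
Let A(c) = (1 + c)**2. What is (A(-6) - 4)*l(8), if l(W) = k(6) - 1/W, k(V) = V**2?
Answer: 6027/8 ≈ 753.38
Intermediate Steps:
l(W) = 36 - 1/W (l(W) = 6**2 - 1/W = 36 - 1/W)
(A(-6) - 4)*l(8) = ((1 - 6)**2 - 4)*(36 - 1/8) = ((-5)**2 - 4)*(36 - 1*1/8) = (25 - 4)*(36 - 1/8) = 21*(287/8) = 6027/8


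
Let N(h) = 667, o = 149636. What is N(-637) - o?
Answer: -148969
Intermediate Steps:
N(-637) - o = 667 - 1*149636 = 667 - 149636 = -148969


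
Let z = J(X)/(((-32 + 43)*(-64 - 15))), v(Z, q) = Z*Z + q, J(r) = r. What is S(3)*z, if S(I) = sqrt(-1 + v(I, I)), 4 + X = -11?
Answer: 15*sqrt(11)/869 ≈ 0.057249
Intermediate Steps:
X = -15 (X = -4 - 11 = -15)
v(Z, q) = q + Z**2 (v(Z, q) = Z**2 + q = q + Z**2)
S(I) = sqrt(-1 + I + I**2) (S(I) = sqrt(-1 + (I + I**2)) = sqrt(-1 + I + I**2))
z = 15/869 (z = -15*1/((-64 - 15)*(-32 + 43)) = -15/(11*(-79)) = -15/(-869) = -15*(-1/869) = 15/869 ≈ 0.017261)
S(3)*z = sqrt(-1 + 3 + 3**2)*(15/869) = sqrt(-1 + 3 + 9)*(15/869) = sqrt(11)*(15/869) = 15*sqrt(11)/869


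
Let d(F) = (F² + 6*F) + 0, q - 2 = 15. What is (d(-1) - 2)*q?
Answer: -119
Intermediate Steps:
q = 17 (q = 2 + 15 = 17)
d(F) = F² + 6*F
(d(-1) - 2)*q = (-(6 - 1) - 2)*17 = (-1*5 - 2)*17 = (-5 - 2)*17 = -7*17 = -119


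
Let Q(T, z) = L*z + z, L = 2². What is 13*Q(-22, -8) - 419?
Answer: -939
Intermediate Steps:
L = 4
Q(T, z) = 5*z (Q(T, z) = 4*z + z = 5*z)
13*Q(-22, -8) - 419 = 13*(5*(-8)) - 419 = 13*(-40) - 419 = -520 - 419 = -939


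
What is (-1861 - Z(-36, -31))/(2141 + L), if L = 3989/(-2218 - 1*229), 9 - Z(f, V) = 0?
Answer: -2287945/2617519 ≈ -0.87409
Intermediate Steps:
Z(f, V) = 9 (Z(f, V) = 9 - 1*0 = 9 + 0 = 9)
L = -3989/2447 (L = 3989/(-2218 - 229) = 3989/(-2447) = 3989*(-1/2447) = -3989/2447 ≈ -1.6302)
(-1861 - Z(-36, -31))/(2141 + L) = (-1861 - 1*9)/(2141 - 3989/2447) = (-1861 - 9)/(5235038/2447) = -1870*2447/5235038 = -2287945/2617519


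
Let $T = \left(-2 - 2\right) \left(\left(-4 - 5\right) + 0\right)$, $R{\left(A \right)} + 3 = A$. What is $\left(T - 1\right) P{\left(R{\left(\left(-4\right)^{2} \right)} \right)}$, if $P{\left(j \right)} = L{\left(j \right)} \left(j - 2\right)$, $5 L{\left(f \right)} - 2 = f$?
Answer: $1155$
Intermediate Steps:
$L{\left(f \right)} = \frac{2}{5} + \frac{f}{5}$
$R{\left(A \right)} = -3 + A$
$P{\left(j \right)} = \left(-2 + j\right) \left(\frac{2}{5} + \frac{j}{5}\right)$ ($P{\left(j \right)} = \left(\frac{2}{5} + \frac{j}{5}\right) \left(j - 2\right) = \left(\frac{2}{5} + \frac{j}{5}\right) \left(-2 + j\right) = \left(-2 + j\right) \left(\frac{2}{5} + \frac{j}{5}\right)$)
$T = 36$ ($T = - 4 \left(-9 + 0\right) = \left(-4\right) \left(-9\right) = 36$)
$\left(T - 1\right) P{\left(R{\left(\left(-4\right)^{2} \right)} \right)} = \left(36 - 1\right) \left(- \frac{4}{5} + \frac{\left(-3 + \left(-4\right)^{2}\right)^{2}}{5}\right) = 35 \left(- \frac{4}{5} + \frac{\left(-3 + 16\right)^{2}}{5}\right) = 35 \left(- \frac{4}{5} + \frac{13^{2}}{5}\right) = 35 \left(- \frac{4}{5} + \frac{1}{5} \cdot 169\right) = 35 \left(- \frac{4}{5} + \frac{169}{5}\right) = 35 \cdot 33 = 1155$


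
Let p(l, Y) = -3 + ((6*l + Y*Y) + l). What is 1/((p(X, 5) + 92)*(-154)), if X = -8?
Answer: -1/8932 ≈ -0.00011196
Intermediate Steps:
p(l, Y) = -3 + Y² + 7*l (p(l, Y) = -3 + ((6*l + Y²) + l) = -3 + ((Y² + 6*l) + l) = -3 + (Y² + 7*l) = -3 + Y² + 7*l)
1/((p(X, 5) + 92)*(-154)) = 1/(((-3 + 5² + 7*(-8)) + 92)*(-154)) = 1/(((-3 + 25 - 56) + 92)*(-154)) = 1/((-34 + 92)*(-154)) = 1/(58*(-154)) = 1/(-8932) = -1/8932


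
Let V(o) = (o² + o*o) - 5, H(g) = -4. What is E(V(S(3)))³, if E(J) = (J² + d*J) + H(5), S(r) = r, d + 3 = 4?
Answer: 5639752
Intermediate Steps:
d = 1 (d = -3 + 4 = 1)
V(o) = -5 + 2*o² (V(o) = (o² + o²) - 5 = 2*o² - 5 = -5 + 2*o²)
E(J) = -4 + J + J² (E(J) = (J² + 1*J) - 4 = (J² + J) - 4 = (J + J²) - 4 = -4 + J + J²)
E(V(S(3)))³ = (-4 + (-5 + 2*3²) + (-5 + 2*3²)²)³ = (-4 + (-5 + 2*9) + (-5 + 2*9)²)³ = (-4 + (-5 + 18) + (-5 + 18)²)³ = (-4 + 13 + 13²)³ = (-4 + 13 + 169)³ = 178³ = 5639752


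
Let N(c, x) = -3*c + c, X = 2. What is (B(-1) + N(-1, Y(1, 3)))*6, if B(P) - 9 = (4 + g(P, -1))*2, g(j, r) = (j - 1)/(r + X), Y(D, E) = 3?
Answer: 90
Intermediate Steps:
N(c, x) = -2*c
g(j, r) = (-1 + j)/(2 + r) (g(j, r) = (j - 1)/(r + 2) = (-1 + j)/(2 + r))
B(P) = 15 + 2*P (B(P) = 9 + (4 + (-1 + P)/(2 - 1))*2 = 9 + (4 + (-1 + P)/1)*2 = 9 + (4 + 1*(-1 + P))*2 = 9 + (4 + (-1 + P))*2 = 9 + (3 + P)*2 = 9 + (6 + 2*P) = 15 + 2*P)
(B(-1) + N(-1, Y(1, 3)))*6 = ((15 + 2*(-1)) - 2*(-1))*6 = ((15 - 2) + 2)*6 = (13 + 2)*6 = 15*6 = 90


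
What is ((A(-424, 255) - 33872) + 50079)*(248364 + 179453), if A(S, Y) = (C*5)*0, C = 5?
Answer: 6933630119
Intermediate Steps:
A(S, Y) = 0 (A(S, Y) = (5*5)*0 = 25*0 = 0)
((A(-424, 255) - 33872) + 50079)*(248364 + 179453) = ((0 - 33872) + 50079)*(248364 + 179453) = (-33872 + 50079)*427817 = 16207*427817 = 6933630119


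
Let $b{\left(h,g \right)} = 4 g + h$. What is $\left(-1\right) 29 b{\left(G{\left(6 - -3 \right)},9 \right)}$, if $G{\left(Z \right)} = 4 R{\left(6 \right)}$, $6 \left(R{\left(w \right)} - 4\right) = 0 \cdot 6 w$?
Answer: $-1508$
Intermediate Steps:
$R{\left(w \right)} = 4$ ($R{\left(w \right)} = 4 + \frac{0 \cdot 6 w}{6} = 4 + \frac{0 w}{6} = 4 + \frac{1}{6} \cdot 0 = 4 + 0 = 4$)
$G{\left(Z \right)} = 16$ ($G{\left(Z \right)} = 4 \cdot 4 = 16$)
$b{\left(h,g \right)} = h + 4 g$
$\left(-1\right) 29 b{\left(G{\left(6 - -3 \right)},9 \right)} = \left(-1\right) 29 \left(16 + 4 \cdot 9\right) = - 29 \left(16 + 36\right) = \left(-29\right) 52 = -1508$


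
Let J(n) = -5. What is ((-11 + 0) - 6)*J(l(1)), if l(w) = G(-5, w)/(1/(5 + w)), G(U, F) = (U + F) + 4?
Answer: 85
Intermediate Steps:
G(U, F) = 4 + F + U (G(U, F) = (F + U) + 4 = 4 + F + U)
l(w) = (-1 + w)*(5 + w) (l(w) = (4 + w - 5)/(1/(5 + w)) = (-1 + w)*(5 + w))
((-11 + 0) - 6)*J(l(1)) = ((-11 + 0) - 6)*(-5) = (-11 - 6)*(-5) = -17*(-5) = 85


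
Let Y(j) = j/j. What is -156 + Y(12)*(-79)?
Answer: -235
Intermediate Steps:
Y(j) = 1
-156 + Y(12)*(-79) = -156 + 1*(-79) = -156 - 79 = -235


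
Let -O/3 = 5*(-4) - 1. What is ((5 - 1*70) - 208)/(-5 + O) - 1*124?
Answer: -7465/58 ≈ -128.71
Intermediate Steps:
O = 63 (O = -3*(5*(-4) - 1) = -3*(-20 - 1) = -3*(-21) = 63)
((5 - 1*70) - 208)/(-5 + O) - 1*124 = ((5 - 1*70) - 208)/(-5 + 63) - 1*124 = ((5 - 70) - 208)/58 - 124 = (-65 - 208)*(1/58) - 124 = -273*1/58 - 124 = -273/58 - 124 = -7465/58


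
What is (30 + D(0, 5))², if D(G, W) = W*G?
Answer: 900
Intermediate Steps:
D(G, W) = G*W
(30 + D(0, 5))² = (30 + 0*5)² = (30 + 0)² = 30² = 900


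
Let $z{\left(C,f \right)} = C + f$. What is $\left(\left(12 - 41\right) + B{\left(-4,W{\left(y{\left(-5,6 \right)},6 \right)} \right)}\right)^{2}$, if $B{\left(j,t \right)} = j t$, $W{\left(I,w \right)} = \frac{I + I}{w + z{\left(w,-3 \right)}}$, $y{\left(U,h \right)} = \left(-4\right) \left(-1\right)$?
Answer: $\frac{85849}{81} \approx 1059.9$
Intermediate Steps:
$y{\left(U,h \right)} = 4$
$W{\left(I,w \right)} = \frac{2 I}{-3 + 2 w}$ ($W{\left(I,w \right)} = \frac{I + I}{w + \left(w - 3\right)} = \frac{2 I}{w + \left(-3 + w\right)} = \frac{2 I}{-3 + 2 w}$)
$\left(\left(12 - 41\right) + B{\left(-4,W{\left(y{\left(-5,6 \right)},6 \right)} \right)}\right)^{2} = \left(\left(12 - 41\right) - 4 \cdot 2 \cdot 4 \frac{1}{-3 + 2 \cdot 6}\right)^{2} = \left(\left(12 - 41\right) - 4 \cdot 2 \cdot 4 \frac{1}{-3 + 12}\right)^{2} = \left(-29 - 4 \cdot 2 \cdot 4 \cdot \frac{1}{9}\right)^{2} = \left(-29 - \frac{32}{9}\right)^{2} = \left(- \frac{293}{9}\right)^{2} = \frac{85849}{81}$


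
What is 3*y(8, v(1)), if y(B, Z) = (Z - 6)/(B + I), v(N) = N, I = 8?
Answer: -15/16 ≈ -0.93750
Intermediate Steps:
y(B, Z) = (-6 + Z)/(8 + B) (y(B, Z) = (Z - 6)/(B + 8) = (-6 + Z)/(8 + B))
3*y(8, v(1)) = 3*((-6 + 1)/(8 + 8)) = 3*(-5/16) = -15/16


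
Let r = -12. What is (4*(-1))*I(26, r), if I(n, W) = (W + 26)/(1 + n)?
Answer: -56/27 ≈ -2.0741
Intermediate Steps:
I(n, W) = (26 + W)/(1 + n)
(4*(-1))*I(26, r) = (4*(-1))*((26 - 12)/(1 + 26)) = -4*14/27 = -56/27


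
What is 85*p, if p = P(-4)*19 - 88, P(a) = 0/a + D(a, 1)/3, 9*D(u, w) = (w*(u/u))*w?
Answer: -200345/27 ≈ -7420.2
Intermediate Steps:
D(u, w) = w²/9 (D(u, w) = ((w*(u/u))*w)/9 = ((w*1)*w)/9 = (w*w)/9 = w²/9)
P(a) = 1/27 (P(a) = 0/a + ((⅑)*1²)/3 = 0 + ((⅑)*1)*(⅓) = 0 + (⅑)*(⅓) = 0 + 1/27 = 1/27)
p = -2357/27 (p = (1/27)*19 - 88 = 19/27 - 88 = -2357/27 ≈ -87.296)
85*p = 85*(-2357/27) = -200345/27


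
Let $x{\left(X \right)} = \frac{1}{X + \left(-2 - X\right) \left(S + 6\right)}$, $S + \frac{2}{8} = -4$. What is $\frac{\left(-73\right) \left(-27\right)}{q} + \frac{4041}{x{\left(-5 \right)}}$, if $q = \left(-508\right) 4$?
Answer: $\frac{2050857}{2032} \approx 1009.3$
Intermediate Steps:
$q = -2032$
$S = - \frac{17}{4}$ ($S = - \frac{1}{4} - 4 = - \frac{17}{4} \approx -4.25$)
$x{\left(X \right)} = \frac{1}{- \frac{7}{2} - \frac{3 X}{4}}$ ($x{\left(X \right)} = \frac{1}{X + \left(-2 - X\right) \left(- \frac{17}{4} + 6\right)} = \frac{1}{X + \left(-2 - X\right) \frac{7}{4}} = \frac{1}{X - \left(\frac{7}{2} + \frac{7 X}{4}\right)} = \frac{1}{- \frac{7}{2} - \frac{3 X}{4}}$)
$\frac{\left(-73\right) \left(-27\right)}{q} + \frac{4041}{x{\left(-5 \right)}} = \frac{\left(-73\right) \left(-27\right)}{-2032} + \frac{4041}{\left(-4\right) \frac{1}{14 + 3 \left(-5\right)}} = 1971 \left(- \frac{1}{2032}\right) + \frac{4041}{\left(-4\right) \frac{1}{14 - 15}} = - \frac{1971}{2032} + \frac{4041}{\left(-4\right) \frac{1}{-1}} = - \frac{1971}{2032} + \frac{4041}{\left(-4\right) \left(-1\right)} = - \frac{1971}{2032} + \frac{4041}{4} = \frac{2050857}{2032}$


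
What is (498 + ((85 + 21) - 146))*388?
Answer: 177704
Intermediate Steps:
(498 + ((85 + 21) - 146))*388 = (498 + (106 - 146))*388 = (498 - 40)*388 = 458*388 = 177704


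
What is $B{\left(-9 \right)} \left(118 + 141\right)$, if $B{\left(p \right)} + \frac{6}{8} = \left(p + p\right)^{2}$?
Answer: $\frac{334887}{4} \approx 83722.0$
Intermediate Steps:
$B{\left(p \right)} = - \frac{3}{4} + 4 p^{2}$ ($B{\left(p \right)} = - \frac{3}{4} + \left(p + p\right)^{2} = - \frac{3}{4} + \left(2 p\right)^{2} = - \frac{3}{4} + 4 p^{2}$)
$B{\left(-9 \right)} \left(118 + 141\right) = \left(- \frac{3}{4} + 4 \left(-9\right)^{2}\right) \left(118 + 141\right) = \left(- \frac{3}{4} + 4 \cdot 81\right) 259 = \left(- \frac{3}{4} + 324\right) 259 = \frac{1293}{4} \cdot 259 = \frac{334887}{4}$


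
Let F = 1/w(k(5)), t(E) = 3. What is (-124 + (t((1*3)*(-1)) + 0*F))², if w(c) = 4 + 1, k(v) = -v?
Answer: 14641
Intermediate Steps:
w(c) = 5
F = ⅕ (F = 1/5 = ⅕ ≈ 0.20000)
(-124 + (t((1*3)*(-1)) + 0*F))² = (-124 + (3 + 0*(⅕)))² = (-124 + (3 + 0))² = (-124 + 3)² = (-121)² = 14641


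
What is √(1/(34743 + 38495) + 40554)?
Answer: √217523733606014/73238 ≈ 201.38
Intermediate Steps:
√(1/(34743 + 38495) + 40554) = √(1/73238 + 40554) = √(2970093853/73238) = √217523733606014/73238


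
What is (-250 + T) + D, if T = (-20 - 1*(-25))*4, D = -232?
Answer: -462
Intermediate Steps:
T = 20 (T = (-20 + 25)*4 = 5*4 = 20)
(-250 + T) + D = (-250 + 20) - 232 = -230 - 232 = -462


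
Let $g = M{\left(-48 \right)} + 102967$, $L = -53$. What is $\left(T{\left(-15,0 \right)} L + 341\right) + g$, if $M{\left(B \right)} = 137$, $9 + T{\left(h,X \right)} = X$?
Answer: $103922$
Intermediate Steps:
$T{\left(h,X \right)} = -9 + X$
$g = 103104$ ($g = 137 + 102967 = 103104$)
$\left(T{\left(-15,0 \right)} L + 341\right) + g = \left(\left(-9 + 0\right) \left(-53\right) + 341\right) + 103104 = \left(\left(-9\right) \left(-53\right) + 341\right) + 103104 = \left(477 + 341\right) + 103104 = 818 + 103104 = 103922$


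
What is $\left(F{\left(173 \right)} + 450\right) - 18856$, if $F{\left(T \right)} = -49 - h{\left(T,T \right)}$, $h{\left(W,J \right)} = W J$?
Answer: $-48384$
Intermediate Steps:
$h{\left(W,J \right)} = J W$
$F{\left(T \right)} = -49 - T^{2}$ ($F{\left(T \right)} = -49 - T T = -49 - T^{2}$)
$\left(F{\left(173 \right)} + 450\right) - 18856 = \left(\left(-49 - 173^{2}\right) + 450\right) - 18856 = \left(\left(-49 - 29929\right) + 450\right) - 18856 = \left(-29978 + 450\right) - 18856 = -29528 - 18856 = -48384$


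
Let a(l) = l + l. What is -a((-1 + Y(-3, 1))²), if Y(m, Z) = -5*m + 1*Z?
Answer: -450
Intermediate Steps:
Y(m, Z) = Z - 5*m (Y(m, Z) = -5*m + Z = Z - 5*m)
a(l) = 2*l
-a((-1 + Y(-3, 1))²) = -2*(-1 + (1 - 5*(-3)))² = -2*(-1 + (1 + 15))² = -2*(-1 + 16)² = -2*15² = -2*225 = -1*450 = -450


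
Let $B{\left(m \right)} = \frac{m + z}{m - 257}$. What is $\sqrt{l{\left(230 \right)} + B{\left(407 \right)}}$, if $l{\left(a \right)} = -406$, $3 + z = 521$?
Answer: $\frac{i \sqrt{14394}}{6} \approx 19.996 i$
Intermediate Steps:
$z = 518$ ($z = -3 + 521 = 518$)
$B{\left(m \right)} = \frac{518 + m}{-257 + m}$ ($B{\left(m \right)} = \frac{m + 518}{m - 257} = \frac{518 + m}{-257 + m}$)
$\sqrt{l{\left(230 \right)} + B{\left(407 \right)}} = \sqrt{-406 + \frac{518 + 407}{-257 + 407}} = \sqrt{-406 + \frac{1}{150} \cdot 925} = \sqrt{-406 + \frac{37}{6}} = \sqrt{- \frac{2399}{6}} = \frac{i \sqrt{14394}}{6}$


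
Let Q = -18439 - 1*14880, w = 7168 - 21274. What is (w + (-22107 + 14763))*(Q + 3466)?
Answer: 640346850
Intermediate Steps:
w = -14106
Q = -33319 (Q = -18439 - 14880 = -33319)
(w + (-22107 + 14763))*(Q + 3466) = (-14106 + (-22107 + 14763))*(-33319 + 3466) = (-14106 - 7344)*(-29853) = -21450*(-29853) = 640346850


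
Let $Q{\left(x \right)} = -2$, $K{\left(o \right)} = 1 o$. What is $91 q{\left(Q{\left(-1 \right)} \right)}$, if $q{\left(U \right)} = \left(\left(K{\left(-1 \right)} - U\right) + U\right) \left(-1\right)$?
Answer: $91$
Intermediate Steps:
$K{\left(o \right)} = o$
$q{\left(U \right)} = 1$ ($q{\left(U \right)} = \left(\left(-1 - U\right) + U\right) \left(-1\right) = \left(-1\right) \left(-1\right) = 1$)
$91 q{\left(Q{\left(-1 \right)} \right)} = 91 \cdot 1 = 91$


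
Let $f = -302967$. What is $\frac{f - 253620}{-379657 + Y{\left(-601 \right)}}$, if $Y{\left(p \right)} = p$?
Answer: $\frac{556587}{380258} \approx 1.4637$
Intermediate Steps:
$\frac{f - 253620}{-379657 + Y{\left(-601 \right)}} = \frac{-302967 - 253620}{-379657 - 601} = - \frac{556587}{-380258} = \left(-556587\right) \left(- \frac{1}{380258}\right) = \frac{556587}{380258}$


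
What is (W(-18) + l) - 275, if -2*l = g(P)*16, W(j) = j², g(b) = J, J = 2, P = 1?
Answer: 33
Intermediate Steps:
g(b) = 2
l = -16 ≈ -16.000
(W(-18) + l) - 275 = ((-18)² - 16) - 275 = (324 - 16) - 275 = 308 - 275 = 33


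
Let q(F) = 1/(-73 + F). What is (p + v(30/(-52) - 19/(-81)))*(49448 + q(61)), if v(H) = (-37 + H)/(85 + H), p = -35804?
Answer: -3787831860156625/2139468 ≈ -1.7705e+9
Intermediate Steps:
v(H) = (-37 + H)/(85 + H)
(p + v(30/(-52) - 19/(-81)))*(49448 + q(61)) = (-35804 + (-37 + (30/(-52) - 19/(-81)))/(85 + (30/(-52) - 19/(-81))))*(49448 + 1/(-73 + 61)) = (-35804 + (-37 + (30*(-1/52) - 19*(-1/81)))/(85 + (30*(-1/52) - 19*(-1/81))))*(49448 + 1/(-12)) = (-35804 + (-37 + (-15/26 + 19/81))/(85 + (-15/26 + 19/81)))*(49448 - 1/12) = (-35804 + (-37 - 721/2106)/(85 - 721/2106))*(593375/12) = (-35804 - 78643/2106/(178289/2106))*(593375/12) = (-35804 + (2106/178289)*(-78643/2106))*(593375/12) = (-35804 - 78643/178289)*(593375/12) = -6383537999/178289*593375/12 = -3787831860156625/2139468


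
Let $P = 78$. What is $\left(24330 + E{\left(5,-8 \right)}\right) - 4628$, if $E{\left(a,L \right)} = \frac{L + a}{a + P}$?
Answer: $\frac{1635263}{83} \approx 19702.0$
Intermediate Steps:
$E{\left(a,L \right)} = \frac{L + a}{78 + a}$ ($E{\left(a,L \right)} = \frac{L + a}{a + 78} = \frac{L + a}{78 + a}$)
$\left(24330 + E{\left(5,-8 \right)}\right) - 4628 = \left(24330 + \frac{-8 + 5}{78 + 5}\right) - 4628 = \left(24330 + \frac{1}{83} \left(-3\right)\right) - 4628 = \left(24330 - \frac{3}{83}\right) - 4628 = \frac{2019387}{83} - 4628 = \frac{1635263}{83}$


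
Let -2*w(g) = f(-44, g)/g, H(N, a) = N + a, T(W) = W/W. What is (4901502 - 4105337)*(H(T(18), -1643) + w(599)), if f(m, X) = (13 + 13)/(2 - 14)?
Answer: -9396883110695/7188 ≈ -1.3073e+9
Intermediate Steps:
T(W) = 1
f(m, X) = -13/6 (f(m, X) = 26/(-12) = 26*(-1/12) = -13/6)
w(g) = 13/(12*g) (w(g) = -(-13)/(12*g) = 13/(12*g))
(4901502 - 4105337)*(H(T(18), -1643) + w(599)) = (4901502 - 4105337)*((1 - 1643) + (13/12)/599) = 796165*(-1642 + (13/12)*(1/599)) = 796165*(-1642 + 13/7188) = 796165*(-11802683/7188) = -9396883110695/7188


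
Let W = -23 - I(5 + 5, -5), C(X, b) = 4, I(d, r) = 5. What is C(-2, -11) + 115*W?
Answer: -3216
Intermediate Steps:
W = -28 (W = -23 - 1*5 = -23 - 5 = -28)
C(-2, -11) + 115*W = 4 + 115*(-28) = 4 - 3220 = -3216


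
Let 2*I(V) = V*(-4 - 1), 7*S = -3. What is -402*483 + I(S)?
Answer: -2718309/14 ≈ -1.9417e+5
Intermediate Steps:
S = -3/7 (S = (1/7)*(-3) = -3/7 ≈ -0.42857)
I(V) = -5*V/2 (I(V) = (V*(-4 - 1))/2 = (V*(-5))/2 = (-5*V)/2 = -5*V/2)
-402*483 + I(S) = -402*483 - 5/2*(-3/7) = -194166 + 15/14 = -2718309/14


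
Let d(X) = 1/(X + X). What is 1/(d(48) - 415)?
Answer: -96/39839 ≈ -0.0024097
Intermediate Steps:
d(X) = 1/(2*X)
1/(d(48) - 415) = 1/((1/2)/48 - 415) = 1/((1/2)*(1/48) - 415) = 1/(1/96 - 415) = 1/(-39839/96) = -96/39839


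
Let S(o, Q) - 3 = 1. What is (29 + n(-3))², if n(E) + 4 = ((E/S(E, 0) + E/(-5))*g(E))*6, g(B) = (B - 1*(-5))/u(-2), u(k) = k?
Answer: 67081/100 ≈ 670.81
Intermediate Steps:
S(o, Q) = 4 (S(o, Q) = 3 + 1 = 4)
g(B) = -5/2 - B/2 (g(B) = (B - 1*(-5))/(-2) = (B + 5)*(-½) = (5 + B)*(-½) = -5/2 - B/2)
n(E) = -4 + 3*E*(-5/2 - E/2)/10 (n(E) = -4 + ((E/4 + E/(-5))*(-5/2 - E/2))*6 = -4 + ((E*(¼) + E*(-⅕))*(-5/2 - E/2))*6 = -4 + ((E/4 - E/5)*(-5/2 - E/2))*6 = -4 + ((E/20)*(-5/2 - E/2))*6 = -4 + (E*(-5/2 - E/2)/20)*6 = -4 + 3*E*(-5/2 - E/2)/10)
(29 + n(-3))² = (29 + (-4 - 3/20*(-3)*(5 - 3)))² = (29 + (-4 - 3/20*(-3)*2))² = (29 + (-4 + 9/10))² = (29 - 31/10)² = (259/10)² = 67081/100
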